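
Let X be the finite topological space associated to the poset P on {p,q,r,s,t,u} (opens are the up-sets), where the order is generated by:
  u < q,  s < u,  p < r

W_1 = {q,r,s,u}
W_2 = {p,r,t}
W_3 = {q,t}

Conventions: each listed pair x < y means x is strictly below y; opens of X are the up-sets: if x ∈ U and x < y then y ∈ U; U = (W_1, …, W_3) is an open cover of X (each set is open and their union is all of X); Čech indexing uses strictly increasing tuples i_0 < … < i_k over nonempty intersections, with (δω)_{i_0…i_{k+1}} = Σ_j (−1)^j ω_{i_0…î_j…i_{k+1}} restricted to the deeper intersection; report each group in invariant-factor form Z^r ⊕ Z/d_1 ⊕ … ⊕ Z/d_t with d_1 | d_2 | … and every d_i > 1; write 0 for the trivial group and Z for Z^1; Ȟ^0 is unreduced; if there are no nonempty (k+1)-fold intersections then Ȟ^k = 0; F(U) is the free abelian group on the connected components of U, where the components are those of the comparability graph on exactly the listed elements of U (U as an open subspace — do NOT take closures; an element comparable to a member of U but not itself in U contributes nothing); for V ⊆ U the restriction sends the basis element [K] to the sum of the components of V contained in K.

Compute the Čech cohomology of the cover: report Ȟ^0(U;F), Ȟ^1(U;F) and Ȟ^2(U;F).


nonempty overlaps:
  W12={r} W13={q} W23={t}
components per intersection:
  W1: {q,s,u} {r}
  W2: {p,r} {t}
  W3: {q} {t}
  W12: {r}
  W13: {q}
  W23: {t}
C dims 6,3; δ0: rk 3, SNF 1^3
degree 0: 6−3−0 = 3 → Ȟ^0 ≅ Z^3
degree 1: 3−0−3 = 0 → Ȟ^1 ≅ 0
degree 2: 0−0−0 = 0 → Ȟ^2 ≅ 0

Ȟ^0 = Z^3,  Ȟ^1 = 0,  Ȟ^2 = 0


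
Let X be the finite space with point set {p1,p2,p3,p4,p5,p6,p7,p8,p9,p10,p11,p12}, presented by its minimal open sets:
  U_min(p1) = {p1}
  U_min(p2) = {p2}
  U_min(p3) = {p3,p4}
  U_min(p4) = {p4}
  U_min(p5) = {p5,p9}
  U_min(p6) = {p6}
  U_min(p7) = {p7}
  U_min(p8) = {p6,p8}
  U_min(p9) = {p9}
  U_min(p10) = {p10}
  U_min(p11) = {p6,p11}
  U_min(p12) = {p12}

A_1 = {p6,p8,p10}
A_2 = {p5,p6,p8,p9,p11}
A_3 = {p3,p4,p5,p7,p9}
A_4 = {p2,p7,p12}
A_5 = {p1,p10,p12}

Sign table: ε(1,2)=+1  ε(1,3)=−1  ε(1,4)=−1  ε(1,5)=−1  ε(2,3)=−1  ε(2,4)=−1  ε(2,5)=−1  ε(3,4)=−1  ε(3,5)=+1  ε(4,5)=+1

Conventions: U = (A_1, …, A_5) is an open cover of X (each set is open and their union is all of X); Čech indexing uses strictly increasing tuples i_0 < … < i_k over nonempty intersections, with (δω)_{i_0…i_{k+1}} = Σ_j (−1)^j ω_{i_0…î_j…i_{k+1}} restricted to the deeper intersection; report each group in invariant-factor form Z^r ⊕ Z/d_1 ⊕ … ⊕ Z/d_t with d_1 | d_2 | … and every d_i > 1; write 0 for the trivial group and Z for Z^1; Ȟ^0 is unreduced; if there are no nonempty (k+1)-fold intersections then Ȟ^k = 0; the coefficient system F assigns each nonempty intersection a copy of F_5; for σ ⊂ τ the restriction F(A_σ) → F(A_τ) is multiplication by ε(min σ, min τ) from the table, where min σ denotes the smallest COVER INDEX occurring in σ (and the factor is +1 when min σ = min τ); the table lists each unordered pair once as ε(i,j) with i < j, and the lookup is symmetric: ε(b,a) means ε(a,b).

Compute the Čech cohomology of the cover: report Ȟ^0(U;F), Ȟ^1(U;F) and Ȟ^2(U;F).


cover nerve:
  A12={p6,p8} A15={p10} A23={p5,p9} A34={p7} A45={p12}
C dims 5,5; δ0: rk_F5 5
Ȟ^0: (5−5)−0=0 ⇒ 0
Ȟ^1: (5−0)−5=0 ⇒ 0
Ȟ^2: (0−0)−0=0 ⇒ 0

Ȟ^0(U;F) ≅ 0,  Ȟ^1(U;F) ≅ 0,  Ȟ^2(U;F) ≅ 0


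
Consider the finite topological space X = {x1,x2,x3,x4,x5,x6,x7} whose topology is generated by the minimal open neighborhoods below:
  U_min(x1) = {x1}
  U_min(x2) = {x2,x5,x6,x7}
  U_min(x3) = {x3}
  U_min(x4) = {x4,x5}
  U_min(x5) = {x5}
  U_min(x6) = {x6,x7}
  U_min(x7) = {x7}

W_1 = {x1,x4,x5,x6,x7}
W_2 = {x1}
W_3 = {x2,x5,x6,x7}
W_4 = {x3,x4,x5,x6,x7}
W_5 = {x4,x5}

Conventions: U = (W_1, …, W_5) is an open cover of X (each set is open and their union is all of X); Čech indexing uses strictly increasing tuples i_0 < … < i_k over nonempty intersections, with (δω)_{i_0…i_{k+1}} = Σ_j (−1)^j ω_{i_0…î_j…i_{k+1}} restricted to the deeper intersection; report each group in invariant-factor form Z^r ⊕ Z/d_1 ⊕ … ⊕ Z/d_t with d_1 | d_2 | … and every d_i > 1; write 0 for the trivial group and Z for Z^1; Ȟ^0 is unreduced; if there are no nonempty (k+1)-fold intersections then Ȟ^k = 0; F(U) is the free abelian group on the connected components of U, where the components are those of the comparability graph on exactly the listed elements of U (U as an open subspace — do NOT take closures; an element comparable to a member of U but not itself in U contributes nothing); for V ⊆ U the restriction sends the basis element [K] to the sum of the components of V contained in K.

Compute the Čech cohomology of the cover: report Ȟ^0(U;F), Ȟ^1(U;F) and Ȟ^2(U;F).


nerve simplices:
  W12={x1} W13={x5,x6,x7} W14={x4,x5,x6,x7} W15={x4,x5} W34={x5,x6,x7} W35={x5} W45={x4,x5}
  W134={x5,x6,x7} W135={x5} W145={x4,x5} W345={x5}
  W1345={x5}
components per intersection:
  W1: {x1} {x4,x5} {x6,x7}
  W2: {x1}
  W3: {x2,x5,x6,x7}
  W4: {x3} {x4,x5} {x6,x7}
  W5: {x4,x5}
  W12: {x1}
  W13: {x5} {x6,x7}
  W14: {x4,x5} {x6,x7}
  W15: {x4,x5}
  W34: {x5} {x6,x7}
  W35: {x5}
  W45: {x4,x5}
  W134: {x5} {x6,x7}
  W135: {x5}
  W145: {x4,x5}
  W345: {x5}
  W1345: {x5}
C dims 9,10,5,1; δ0: rk 6, SNF 1^6; δ1: rk 4, SNF 1^4; δ2: rk 1, SNF 1^1
degree 0: 9−6−0 = 3 → Ȟ^0 ≅ Z^3
degree 1: 10−4−6 = 0 → Ȟ^1 ≅ 0
degree 2: 5−1−4 = 0 → Ȟ^2 ≅ 0

Ȟ^0 = Z^3; Ȟ^1 = 0; Ȟ^2 = 0


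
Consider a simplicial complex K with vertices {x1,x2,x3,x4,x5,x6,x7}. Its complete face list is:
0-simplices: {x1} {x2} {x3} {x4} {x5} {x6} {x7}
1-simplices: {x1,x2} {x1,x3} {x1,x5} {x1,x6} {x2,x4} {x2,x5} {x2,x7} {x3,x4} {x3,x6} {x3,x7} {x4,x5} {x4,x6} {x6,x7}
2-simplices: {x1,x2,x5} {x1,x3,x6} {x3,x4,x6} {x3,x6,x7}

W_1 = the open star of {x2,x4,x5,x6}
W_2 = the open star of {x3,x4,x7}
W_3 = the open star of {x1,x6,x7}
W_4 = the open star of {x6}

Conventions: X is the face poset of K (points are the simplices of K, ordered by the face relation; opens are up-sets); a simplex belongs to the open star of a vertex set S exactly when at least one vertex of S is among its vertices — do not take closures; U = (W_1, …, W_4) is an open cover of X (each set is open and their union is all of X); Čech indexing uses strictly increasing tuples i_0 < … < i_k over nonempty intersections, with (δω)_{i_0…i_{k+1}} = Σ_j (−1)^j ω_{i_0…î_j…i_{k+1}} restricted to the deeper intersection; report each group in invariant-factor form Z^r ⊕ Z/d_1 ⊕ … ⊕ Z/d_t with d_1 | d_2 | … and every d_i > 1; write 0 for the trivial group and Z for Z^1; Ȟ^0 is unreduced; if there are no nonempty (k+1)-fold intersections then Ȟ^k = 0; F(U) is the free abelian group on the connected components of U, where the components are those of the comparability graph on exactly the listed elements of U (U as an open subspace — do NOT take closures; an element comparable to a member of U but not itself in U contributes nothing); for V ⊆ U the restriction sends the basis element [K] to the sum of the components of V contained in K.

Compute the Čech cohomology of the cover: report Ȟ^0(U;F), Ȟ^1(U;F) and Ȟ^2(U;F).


nonempty overlaps:
  W1={{x2},{x4},{x5},{x6},{x1,x2},{x1,x5},{x1,x6},{x2,x4},{x2,x5},{x2,x7},{x3,x4},{x3,x6},{x4,x5},{x4,x6},{x6,x7},{x1,x2,x5},{x1,x3,x6},{x3,x4,x6},{x3,x6,x7}} W2={{x3},{x4},{x7},{x1,x3},{x2,x4},{x2,x7},{x3,x4},{x3,x6},{x3,x7},{x4,x5},{x4,x6},{x6,x7},{x1,x3,x6},{x3,x4,x6},{x3,x6,x7}} W3={{x1},{x6},{x7},{x1,x2},{x1,x3},{x1,x5},{x1,x6},{x2,x7},{x3,x6},{x3,x7},{x4,x6},{x6,x7},{x1,x2,x5},{x1,x3,x6},{x3,x4,x6},{x3,x6,x7}} W4={{x6},{x1,x6},{x3,x6},{x4,x6},{x6,x7},{x1,x3,x6},{x3,x4,x6},{x3,x6,x7}}
  W12={{x4},{x2,x4},{x2,x7},{x3,x4},{x3,x6},{x4,x5},{x4,x6},{x6,x7},{x1,x3,x6},{x3,x4,x6},{x3,x6,x7}} W13={{x6},{x1,x2},{x1,x5},{x1,x6},{x2,x7},{x3,x6},{x4,x6},{x6,x7},{x1,x2,x5},{x1,x3,x6},{x3,x4,x6},{x3,x6,x7}} W14={{x6},{x1,x6},{x3,x6},{x4,x6},{x6,x7},{x1,x3,x6},{x3,x4,x6},{x3,x6,x7}} W23={{x7},{x1,x3},{x2,x7},{x3,x6},{x3,x7},{x4,x6},{x6,x7},{x1,x3,x6},{x3,x4,x6},{x3,x6,x7}} W24={{x3,x6},{x4,x6},{x6,x7},{x1,x3,x6},{x3,x4,x6},{x3,x6,x7}} W34={{x6},{x1,x6},{x3,x6},{x4,x6},{x6,x7},{x1,x3,x6},{x3,x4,x6},{x3,x6,x7}}
  W123={{x2,x7},{x3,x6},{x4,x6},{x6,x7},{x1,x3,x6},{x3,x4,x6},{x3,x6,x7}} W124={{x3,x6},{x4,x6},{x6,x7},{x1,x3,x6},{x3,x4,x6},{x3,x6,x7}} W134={{x6},{x1,x6},{x3,x6},{x4,x6},{x6,x7},{x1,x3,x6},{x3,x4,x6},{x3,x6,x7}} W234={{x3,x6},{x4,x6},{x6,x7},{x1,x3,x6},{x3,x4,x6},{x3,x6,x7}}
  W1234={{x3,x6},{x4,x6},{x6,x7},{x1,x3,x6},{x3,x4,x6},{x3,x6,x7}}
components per intersection:
  W1: {{x2},{x4},{x5},{x6},{x1,x2},{x1,x5},{x1,x6},{x2,x4},{x2,x5},{x2,x7},{x3,x4},{x3,x6},{x4,x5},{x4,x6},{x6,x7},{x1,x2,x5},{x1,x3,x6},{x3,x4,x6},{x3,x6,x7}}
  W2: {{x3},{x4},{x7},{x1,x3},{x2,x4},{x2,x7},{x3,x4},{x3,x6},{x3,x7},{x4,x5},{x4,x6},{x6,x7},{x1,x3,x6},{x3,x4,x6},{x3,x6,x7}}
  W3: {{x1},{x6},{x7},{x1,x2},{x1,x3},{x1,x5},{x1,x6},{x2,x7},{x3,x6},{x3,x7},{x4,x6},{x6,x7},{x1,x2,x5},{x1,x3,x6},{x3,x4,x6},{x3,x6,x7}}
  W4: {{x6},{x1,x6},{x3,x6},{x4,x6},{x6,x7},{x1,x3,x6},{x3,x4,x6},{x3,x6,x7}}
  W12: {{x4},{x2,x4},{x3,x4},{x3,x6},{x4,x5},{x4,x6},{x6,x7},{x1,x3,x6},{x3,x4,x6},{x3,x6,x7}} {{x2,x7}}
  W13: {{x6},{x1,x6},{x3,x6},{x4,x6},{x6,x7},{x1,x3,x6},{x3,x4,x6},{x3,x6,x7}} {{x1,x2},{x1,x5},{x1,x2,x5}} {{x2,x7}}
  W14: {{x6},{x1,x6},{x3,x6},{x4,x6},{x6,x7},{x1,x3,x6},{x3,x4,x6},{x3,x6,x7}}
  W23: {{x7},{x1,x3},{x2,x7},{x3,x6},{x3,x7},{x4,x6},{x6,x7},{x1,x3,x6},{x3,x4,x6},{x3,x6,x7}}
  W24: {{x3,x6},{x4,x6},{x6,x7},{x1,x3,x6},{x3,x4,x6},{x3,x6,x7}}
  W34: {{x6},{x1,x6},{x3,x6},{x4,x6},{x6,x7},{x1,x3,x6},{x3,x4,x6},{x3,x6,x7}}
  W123: {{x2,x7}} {{x3,x6},{x4,x6},{x6,x7},{x1,x3,x6},{x3,x4,x6},{x3,x6,x7}}
  W124: {{x3,x6},{x4,x6},{x6,x7},{x1,x3,x6},{x3,x4,x6},{x3,x6,x7}}
  W134: {{x6},{x1,x6},{x3,x6},{x4,x6},{x6,x7},{x1,x3,x6},{x3,x4,x6},{x3,x6,x7}}
  W234: {{x3,x6},{x4,x6},{x6,x7},{x1,x3,x6},{x3,x4,x6},{x3,x6,x7}}
  W1234: {{x3,x6},{x4,x6},{x6,x7},{x1,x3,x6},{x3,x4,x6},{x3,x6,x7}}
C dims 4,9,5,1; δ0: rk 3, SNF 1^3; δ1: rk 4, SNF 1^4; δ2: rk 1, SNF 1^1
degree 0: 4−3−0 = 1 → Ȟ^0 ≅ Z
degree 1: 9−4−3 = 2 → Ȟ^1 ≅ Z^2
degree 2: 5−1−4 = 0 → Ȟ^2 ≅ 0

Ȟ^0(U;F) ≅ Z, Ȟ^1(U;F) ≅ Z^2 and Ȟ^2(U;F) ≅ 0


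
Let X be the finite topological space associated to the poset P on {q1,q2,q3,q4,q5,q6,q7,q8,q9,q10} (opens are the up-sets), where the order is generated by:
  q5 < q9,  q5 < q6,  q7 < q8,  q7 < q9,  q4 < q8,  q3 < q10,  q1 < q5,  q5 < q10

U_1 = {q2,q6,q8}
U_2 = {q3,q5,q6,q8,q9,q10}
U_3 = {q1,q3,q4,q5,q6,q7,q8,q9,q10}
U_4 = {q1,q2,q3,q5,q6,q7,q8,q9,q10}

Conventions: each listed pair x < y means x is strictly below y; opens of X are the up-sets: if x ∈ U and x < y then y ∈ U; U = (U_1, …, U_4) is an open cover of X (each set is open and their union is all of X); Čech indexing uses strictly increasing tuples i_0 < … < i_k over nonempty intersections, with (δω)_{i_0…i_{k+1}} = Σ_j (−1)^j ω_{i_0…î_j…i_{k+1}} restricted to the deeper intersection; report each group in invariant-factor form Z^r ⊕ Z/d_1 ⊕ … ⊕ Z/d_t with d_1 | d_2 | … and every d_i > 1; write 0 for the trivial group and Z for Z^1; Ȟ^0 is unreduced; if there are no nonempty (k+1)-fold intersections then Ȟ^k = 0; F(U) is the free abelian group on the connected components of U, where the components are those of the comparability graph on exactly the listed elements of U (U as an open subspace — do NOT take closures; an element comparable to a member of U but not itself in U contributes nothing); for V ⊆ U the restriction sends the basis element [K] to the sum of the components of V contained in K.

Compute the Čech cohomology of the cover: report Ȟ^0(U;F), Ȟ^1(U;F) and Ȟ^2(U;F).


nerve simplices:
  U12={q6,q8} U13={q6,q8} U14={q2,q6,q8} U23={q3,q5,q6,q8,q9,q10} U24={q3,q5,q6,q8,q9,q10} U34={q1,q3,q5,q6,q7,q8,q9,q10}
  U123={q6,q8} U124={q6,q8} U134={q6,q8} U234={q3,q5,q6,q8,q9,q10}
  U1234={q6,q8}
components per intersection:
  U1: {q2} {q6} {q8}
  U2: {q3,q5,q6,q9,q10} {q8}
  U3: {q1,q3,q4,q5,q6,q7,q8,q9,q10}
  U4: {q1,q3,q5,q6,q7,q8,q9,q10} {q2}
  U12: {q6} {q8}
  U13: {q6} {q8}
  U14: {q2} {q6} {q8}
  U23: {q3,q5,q6,q9,q10} {q8}
  U24: {q3,q5,q6,q9,q10} {q8}
  U34: {q1,q3,q5,q6,q7,q8,q9,q10}
  U123: {q6} {q8}
  U124: {q6} {q8}
  U134: {q6} {q8}
  U234: {q3,q5,q6,q9,q10} {q8}
  U1234: {q6} {q8}
C dims 8,12,8,2; δ0: rk 6, SNF 1^6; δ1: rk 6, SNF 1^6; δ2: rk 2, SNF 1^2
degree 0: 8−6−0 = 2 → Ȟ^0 ≅ Z^2
degree 1: 12−6−6 = 0 → Ȟ^1 ≅ 0
degree 2: 8−2−6 = 0 → Ȟ^2 ≅ 0

Ȟ^0 ≅ Z^2, Ȟ^1 ≅ 0 and Ȟ^2 ≅ 0


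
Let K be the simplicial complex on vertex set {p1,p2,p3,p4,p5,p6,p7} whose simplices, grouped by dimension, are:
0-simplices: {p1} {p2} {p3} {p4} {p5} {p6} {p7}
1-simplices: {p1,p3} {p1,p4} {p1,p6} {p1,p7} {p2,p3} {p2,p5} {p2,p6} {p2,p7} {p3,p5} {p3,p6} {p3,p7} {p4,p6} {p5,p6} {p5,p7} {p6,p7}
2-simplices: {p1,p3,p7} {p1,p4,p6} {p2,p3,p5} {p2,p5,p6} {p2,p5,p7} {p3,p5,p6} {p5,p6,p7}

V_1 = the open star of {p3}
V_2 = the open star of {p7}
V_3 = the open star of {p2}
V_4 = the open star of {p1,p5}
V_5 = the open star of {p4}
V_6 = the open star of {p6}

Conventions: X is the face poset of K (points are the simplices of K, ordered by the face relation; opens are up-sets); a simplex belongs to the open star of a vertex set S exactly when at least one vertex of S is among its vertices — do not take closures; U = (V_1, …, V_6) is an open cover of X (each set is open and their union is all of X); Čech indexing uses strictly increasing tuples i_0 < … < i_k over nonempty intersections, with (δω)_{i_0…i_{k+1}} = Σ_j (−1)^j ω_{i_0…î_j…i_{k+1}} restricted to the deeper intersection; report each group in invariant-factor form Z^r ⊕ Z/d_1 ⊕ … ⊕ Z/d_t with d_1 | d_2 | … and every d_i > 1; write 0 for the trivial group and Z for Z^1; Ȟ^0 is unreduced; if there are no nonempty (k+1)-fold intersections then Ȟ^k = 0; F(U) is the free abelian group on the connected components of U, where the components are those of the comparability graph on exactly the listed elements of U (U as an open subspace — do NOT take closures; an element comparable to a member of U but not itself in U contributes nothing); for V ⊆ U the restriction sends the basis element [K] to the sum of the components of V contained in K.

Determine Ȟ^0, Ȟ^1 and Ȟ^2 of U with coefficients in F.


Ȟ^0 = Z; Ȟ^1 = Z^2; Ȟ^2 = 0

nonempty intersections:
  V1={{p3},{p1,p3},{p2,p3},{p3,p5},{p3,p6},{p3,p7},{p1,p3,p7},{p2,p3,p5},{p3,p5,p6}} V2={{p7},{p1,p7},{p2,p7},{p3,p7},{p5,p7},{p6,p7},{p1,p3,p7},{p2,p5,p7},{p5,p6,p7}} V3={{p2},{p2,p3},{p2,p5},{p2,p6},{p2,p7},{p2,p3,p5},{p2,p5,p6},{p2,p5,p7}} V4={{p1},{p5},{p1,p3},{p1,p4},{p1,p6},{p1,p7},{p2,p5},{p3,p5},{p5,p6},{p5,p7},{p1,p3,p7},{p1,p4,p6},{p2,p3,p5},{p2,p5,p6},{p2,p5,p7},{p3,p5,p6},{p5,p6,p7}} V5={{p4},{p1,p4},{p4,p6},{p1,p4,p6}} V6={{p6},{p1,p6},{p2,p6},{p3,p6},{p4,p6},{p5,p6},{p6,p7},{p1,p4,p6},{p2,p5,p6},{p3,p5,p6},{p5,p6,p7}}
  V12={{p3,p7},{p1,p3,p7}} V13={{p2,p3},{p2,p3,p5}} V14={{p1,p3},{p3,p5},{p1,p3,p7},{p2,p3,p5},{p3,p5,p6}} V16={{p3,p6},{p3,p5,p6}} V23={{p2,p7},{p2,p5,p7}} V24={{p1,p7},{p5,p7},{p1,p3,p7},{p2,p5,p7},{p5,p6,p7}} V26={{p6,p7},{p5,p6,p7}} V34={{p2,p5},{p2,p3,p5},{p2,p5,p6},{p2,p5,p7}} V36={{p2,p6},{p2,p5,p6}} V45={{p1,p4},{p1,p4,p6}} V46={{p1,p6},{p5,p6},{p1,p4,p6},{p2,p5,p6},{p3,p5,p6},{p5,p6,p7}} V56={{p4,p6},{p1,p4,p6}}
  V124={{p1,p3,p7}} V134={{p2,p3,p5}} V146={{p3,p5,p6}} V234={{p2,p5,p7}} V246={{p5,p6,p7}} V346={{p2,p5,p6}} V456={{p1,p4,p6}}
components per intersection:
  V1: {{p3},{p1,p3},{p2,p3},{p3,p5},{p3,p6},{p3,p7},{p1,p3,p7},{p2,p3,p5},{p3,p5,p6}}
  V2: {{p7},{p1,p7},{p2,p7},{p3,p7},{p5,p7},{p6,p7},{p1,p3,p7},{p2,p5,p7},{p5,p6,p7}}
  V3: {{p2},{p2,p3},{p2,p5},{p2,p6},{p2,p7},{p2,p3,p5},{p2,p5,p6},{p2,p5,p7}}
  V4: {{p1},{p1,p3},{p1,p4},{p1,p6},{p1,p7},{p1,p3,p7},{p1,p4,p6}} {{p5},{p2,p5},{p3,p5},{p5,p6},{p5,p7},{p2,p3,p5},{p2,p5,p6},{p2,p5,p7},{p3,p5,p6},{p5,p6,p7}}
  V5: {{p4},{p1,p4},{p4,p6},{p1,p4,p6}}
  V6: {{p6},{p1,p6},{p2,p6},{p3,p6},{p4,p6},{p5,p6},{p6,p7},{p1,p4,p6},{p2,p5,p6},{p3,p5,p6},{p5,p6,p7}}
  V12: {{p3,p7},{p1,p3,p7}}
  V13: {{p2,p3},{p2,p3,p5}}
  V14: {{p1,p3},{p1,p3,p7}} {{p3,p5},{p2,p3,p5},{p3,p5,p6}}
  V16: {{p3,p6},{p3,p5,p6}}
  V23: {{p2,p7},{p2,p5,p7}}
  V24: {{p1,p7},{p1,p3,p7}} {{p5,p7},{p2,p5,p7},{p5,p6,p7}}
  V26: {{p6,p7},{p5,p6,p7}}
  V34: {{p2,p5},{p2,p3,p5},{p2,p5,p6},{p2,p5,p7}}
  V36: {{p2,p6},{p2,p5,p6}}
  V45: {{p1,p4},{p1,p4,p6}}
  V46: {{p1,p6},{p1,p4,p6}} {{p5,p6},{p2,p5,p6},{p3,p5,p6},{p5,p6,p7}}
  V56: {{p4,p6},{p1,p4,p6}}
  V124: {{p1,p3,p7}}
  V134: {{p2,p3,p5}}
  V146: {{p3,p5,p6}}
  V234: {{p2,p5,p7}}
  V246: {{p5,p6,p7}}
  V346: {{p2,p5,p6}}
  V456: {{p1,p4,p6}}
C dims 7,15,7; δ0: rk 6, SNF 1^6; δ1: rk 7, SNF 1^7
Ȟ^0: (7−6)−0=1 ⇒ Z
Ȟ^1: (15−7)−6=2 ⇒ Z^2
Ȟ^2: (7−0)−7=0 ⇒ 0


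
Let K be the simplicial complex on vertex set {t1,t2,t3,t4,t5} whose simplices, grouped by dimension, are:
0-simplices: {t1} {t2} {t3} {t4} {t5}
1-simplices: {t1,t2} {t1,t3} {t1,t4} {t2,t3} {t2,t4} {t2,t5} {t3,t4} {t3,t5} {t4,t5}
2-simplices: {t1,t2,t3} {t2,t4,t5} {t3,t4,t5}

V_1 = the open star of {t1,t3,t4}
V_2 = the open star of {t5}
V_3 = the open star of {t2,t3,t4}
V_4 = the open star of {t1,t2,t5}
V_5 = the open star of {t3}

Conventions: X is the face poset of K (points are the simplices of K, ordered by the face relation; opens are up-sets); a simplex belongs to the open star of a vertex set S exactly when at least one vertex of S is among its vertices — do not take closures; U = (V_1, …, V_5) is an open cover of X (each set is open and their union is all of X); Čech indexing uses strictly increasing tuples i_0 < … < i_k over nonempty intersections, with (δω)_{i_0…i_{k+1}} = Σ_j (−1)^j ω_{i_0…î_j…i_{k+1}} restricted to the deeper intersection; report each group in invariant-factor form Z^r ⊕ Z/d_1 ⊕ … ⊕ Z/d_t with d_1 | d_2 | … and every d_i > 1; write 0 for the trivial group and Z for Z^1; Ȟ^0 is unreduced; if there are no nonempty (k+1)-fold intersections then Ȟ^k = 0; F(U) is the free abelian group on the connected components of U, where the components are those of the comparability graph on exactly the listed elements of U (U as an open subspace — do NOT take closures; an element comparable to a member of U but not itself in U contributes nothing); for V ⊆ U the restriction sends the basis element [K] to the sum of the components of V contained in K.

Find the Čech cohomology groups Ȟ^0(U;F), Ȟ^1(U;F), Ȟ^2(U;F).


nerve simplices:
  V1={{t1},{t3},{t4},{t1,t2},{t1,t3},{t1,t4},{t2,t3},{t2,t4},{t3,t4},{t3,t5},{t4,t5},{t1,t2,t3},{t2,t4,t5},{t3,t4,t5}} V2={{t5},{t2,t5},{t3,t5},{t4,t5},{t2,t4,t5},{t3,t4,t5}} V3={{t2},{t3},{t4},{t1,t2},{t1,t3},{t1,t4},{t2,t3},{t2,t4},{t2,t5},{t3,t4},{t3,t5},{t4,t5},{t1,t2,t3},{t2,t4,t5},{t3,t4,t5}} V4={{t1},{t2},{t5},{t1,t2},{t1,t3},{t1,t4},{t2,t3},{t2,t4},{t2,t5},{t3,t5},{t4,t5},{t1,t2,t3},{t2,t4,t5},{t3,t4,t5}} V5={{t3},{t1,t3},{t2,t3},{t3,t4},{t3,t5},{t1,t2,t3},{t3,t4,t5}}
  V12={{t3,t5},{t4,t5},{t2,t4,t5},{t3,t4,t5}} V13={{t3},{t4},{t1,t2},{t1,t3},{t1,t4},{t2,t3},{t2,t4},{t3,t4},{t3,t5},{t4,t5},{t1,t2,t3},{t2,t4,t5},{t3,t4,t5}} V14={{t1},{t1,t2},{t1,t3},{t1,t4},{t2,t3},{t2,t4},{t3,t5},{t4,t5},{t1,t2,t3},{t2,t4,t5},{t3,t4,t5}} V15={{t3},{t1,t3},{t2,t3},{t3,t4},{t3,t5},{t1,t2,t3},{t3,t4,t5}} V23={{t2,t5},{t3,t5},{t4,t5},{t2,t4,t5},{t3,t4,t5}} V24={{t5},{t2,t5},{t3,t5},{t4,t5},{t2,t4,t5},{t3,t4,t5}} V25={{t3,t5},{t3,t4,t5}} V34={{t2},{t1,t2},{t1,t3},{t1,t4},{t2,t3},{t2,t4},{t2,t5},{t3,t5},{t4,t5},{t1,t2,t3},{t2,t4,t5},{t3,t4,t5}} V35={{t3},{t1,t3},{t2,t3},{t3,t4},{t3,t5},{t1,t2,t3},{t3,t4,t5}} V45={{t1,t3},{t2,t3},{t3,t5},{t1,t2,t3},{t3,t4,t5}}
  V123={{t3,t5},{t4,t5},{t2,t4,t5},{t3,t4,t5}} V124={{t3,t5},{t4,t5},{t2,t4,t5},{t3,t4,t5}} V125={{t3,t5},{t3,t4,t5}} V134={{t1,t2},{t1,t3},{t1,t4},{t2,t3},{t2,t4},{t3,t5},{t4,t5},{t1,t2,t3},{t2,t4,t5},{t3,t4,t5}} V135={{t3},{t1,t3},{t2,t3},{t3,t4},{t3,t5},{t1,t2,t3},{t3,t4,t5}} V145={{t1,t3},{t2,t3},{t3,t5},{t1,t2,t3},{t3,t4,t5}} V234={{t2,t5},{t3,t5},{t4,t5},{t2,t4,t5},{t3,t4,t5}} V235={{t3,t5},{t3,t4,t5}} V245={{t3,t5},{t3,t4,t5}} V345={{t1,t3},{t2,t3},{t3,t5},{t1,t2,t3},{t3,t4,t5}}
  V1234={{t3,t5},{t4,t5},{t2,t4,t5},{t3,t4,t5}} V1235={{t3,t5},{t3,t4,t5}} V1245={{t3,t5},{t3,t4,t5}} V1345={{t1,t3},{t2,t3},{t3,t5},{t1,t2,t3},{t3,t4,t5}} V2345={{t3,t5},{t3,t4,t5}}
  V12345={{t3,t5},{t3,t4,t5}}
components per intersection:
  V1: {{t1},{t3},{t4},{t1,t2},{t1,t3},{t1,t4},{t2,t3},{t2,t4},{t3,t4},{t3,t5},{t4,t5},{t1,t2,t3},{t2,t4,t5},{t3,t4,t5}}
  V2: {{t5},{t2,t5},{t3,t5},{t4,t5},{t2,t4,t5},{t3,t4,t5}}
  V3: {{t2},{t3},{t4},{t1,t2},{t1,t3},{t1,t4},{t2,t3},{t2,t4},{t2,t5},{t3,t4},{t3,t5},{t4,t5},{t1,t2,t3},{t2,t4,t5},{t3,t4,t5}}
  V4: {{t1},{t2},{t5},{t1,t2},{t1,t3},{t1,t4},{t2,t3},{t2,t4},{t2,t5},{t3,t5},{t4,t5},{t1,t2,t3},{t2,t4,t5},{t3,t4,t5}}
  V5: {{t3},{t1,t3},{t2,t3},{t3,t4},{t3,t5},{t1,t2,t3},{t3,t4,t5}}
  V12: {{t3,t5},{t4,t5},{t2,t4,t5},{t3,t4,t5}}
  V13: {{t3},{t4},{t1,t2},{t1,t3},{t1,t4},{t2,t3},{t2,t4},{t3,t4},{t3,t5},{t4,t5},{t1,t2,t3},{t2,t4,t5},{t3,t4,t5}}
  V14: {{t1},{t1,t2},{t1,t3},{t1,t4},{t2,t3},{t1,t2,t3}} {{t2,t4},{t3,t5},{t4,t5},{t2,t4,t5},{t3,t4,t5}}
  V15: {{t3},{t1,t3},{t2,t3},{t3,t4},{t3,t5},{t1,t2,t3},{t3,t4,t5}}
  V23: {{t2,t5},{t3,t5},{t4,t5},{t2,t4,t5},{t3,t4,t5}}
  V24: {{t5},{t2,t5},{t3,t5},{t4,t5},{t2,t4,t5},{t3,t4,t5}}
  V25: {{t3,t5},{t3,t4,t5}}
  V34: {{t2},{t1,t2},{t1,t3},{t2,t3},{t2,t4},{t2,t5},{t3,t5},{t4,t5},{t1,t2,t3},{t2,t4,t5},{t3,t4,t5}} {{t1,t4}}
  V35: {{t3},{t1,t3},{t2,t3},{t3,t4},{t3,t5},{t1,t2,t3},{t3,t4,t5}}
  V45: {{t1,t3},{t2,t3},{t1,t2,t3}} {{t3,t5},{t3,t4,t5}}
  V123: {{t3,t5},{t4,t5},{t2,t4,t5},{t3,t4,t5}}
  V124: {{t3,t5},{t4,t5},{t2,t4,t5},{t3,t4,t5}}
  V125: {{t3,t5},{t3,t4,t5}}
  V134: {{t1,t2},{t1,t3},{t2,t3},{t1,t2,t3}} {{t1,t4}} {{t2,t4},{t3,t5},{t4,t5},{t2,t4,t5},{t3,t4,t5}}
  V135: {{t3},{t1,t3},{t2,t3},{t3,t4},{t3,t5},{t1,t2,t3},{t3,t4,t5}}
  V145: {{t1,t3},{t2,t3},{t1,t2,t3}} {{t3,t5},{t3,t4,t5}}
  V234: {{t2,t5},{t3,t5},{t4,t5},{t2,t4,t5},{t3,t4,t5}}
  V235: {{t3,t5},{t3,t4,t5}}
  V245: {{t3,t5},{t3,t4,t5}}
  V345: {{t1,t3},{t2,t3},{t1,t2,t3}} {{t3,t5},{t3,t4,t5}}
  V1234: {{t3,t5},{t4,t5},{t2,t4,t5},{t3,t4,t5}}
  V1235: {{t3,t5},{t3,t4,t5}}
  V1245: {{t3,t5},{t3,t4,t5}}
  V1345: {{t1,t3},{t2,t3},{t1,t2,t3}} {{t3,t5},{t3,t4,t5}}
  V2345: {{t3,t5},{t3,t4,t5}}
  V12345: {{t3,t5},{t3,t4,t5}}
C dims 5,13,14,6; δ0: rk 4, SNF 1^4; δ1: rk 9, SNF 1^9; δ2: rk 5, SNF 1^5
degree 0: 5−4−0 = 1 → Ȟ^0 ≅ Z
degree 1: 13−9−4 = 0 → Ȟ^1 ≅ 0
degree 2: 14−5−9 = 0 → Ȟ^2 ≅ 0

Ȟ^0(U;F) ≅ Z; Ȟ^1(U;F) ≅ 0; Ȟ^2(U;F) ≅ 0


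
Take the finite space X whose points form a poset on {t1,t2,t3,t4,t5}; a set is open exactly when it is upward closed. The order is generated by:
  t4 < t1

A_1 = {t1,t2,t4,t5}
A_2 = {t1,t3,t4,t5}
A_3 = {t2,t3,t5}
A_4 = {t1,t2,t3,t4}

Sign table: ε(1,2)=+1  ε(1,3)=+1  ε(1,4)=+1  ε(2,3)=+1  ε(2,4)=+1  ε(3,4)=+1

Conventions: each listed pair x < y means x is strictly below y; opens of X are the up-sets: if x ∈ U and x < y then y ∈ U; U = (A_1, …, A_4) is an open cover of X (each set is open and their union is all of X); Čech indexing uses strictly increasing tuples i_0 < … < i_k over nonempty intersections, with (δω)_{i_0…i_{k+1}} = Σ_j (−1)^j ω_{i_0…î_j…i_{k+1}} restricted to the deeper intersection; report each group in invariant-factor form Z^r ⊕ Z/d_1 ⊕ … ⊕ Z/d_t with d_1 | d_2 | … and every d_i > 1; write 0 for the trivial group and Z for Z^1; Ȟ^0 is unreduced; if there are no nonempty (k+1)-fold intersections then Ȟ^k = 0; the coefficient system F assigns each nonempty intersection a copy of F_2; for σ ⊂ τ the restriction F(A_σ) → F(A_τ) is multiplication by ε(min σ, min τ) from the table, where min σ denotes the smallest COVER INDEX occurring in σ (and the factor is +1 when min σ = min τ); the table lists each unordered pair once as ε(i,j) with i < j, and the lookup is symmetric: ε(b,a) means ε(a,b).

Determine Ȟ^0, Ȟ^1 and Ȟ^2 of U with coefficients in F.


nonempty overlaps:
  A12={t1,t4,t5} A13={t2,t5} A14={t1,t2,t4} A23={t3,t5} A24={t1,t3,t4} A34={t2,t3}
  A123={t5} A124={t1,t4} A134={t2} A234={t3}
C dims 4,6,4; δ0: rk_F2 3; δ1: rk_F2 3
degree 0: 4−3−0 = 1 → Ȟ^0 ≅ Z/2
degree 1: 6−3−3 = 0 → Ȟ^1 ≅ 0
degree 2: 4−0−3 = 1 → Ȟ^2 ≅ Z/2

Ȟ^0 ≅ Z/2, Ȟ^1 ≅ 0 and Ȟ^2 ≅ Z/2


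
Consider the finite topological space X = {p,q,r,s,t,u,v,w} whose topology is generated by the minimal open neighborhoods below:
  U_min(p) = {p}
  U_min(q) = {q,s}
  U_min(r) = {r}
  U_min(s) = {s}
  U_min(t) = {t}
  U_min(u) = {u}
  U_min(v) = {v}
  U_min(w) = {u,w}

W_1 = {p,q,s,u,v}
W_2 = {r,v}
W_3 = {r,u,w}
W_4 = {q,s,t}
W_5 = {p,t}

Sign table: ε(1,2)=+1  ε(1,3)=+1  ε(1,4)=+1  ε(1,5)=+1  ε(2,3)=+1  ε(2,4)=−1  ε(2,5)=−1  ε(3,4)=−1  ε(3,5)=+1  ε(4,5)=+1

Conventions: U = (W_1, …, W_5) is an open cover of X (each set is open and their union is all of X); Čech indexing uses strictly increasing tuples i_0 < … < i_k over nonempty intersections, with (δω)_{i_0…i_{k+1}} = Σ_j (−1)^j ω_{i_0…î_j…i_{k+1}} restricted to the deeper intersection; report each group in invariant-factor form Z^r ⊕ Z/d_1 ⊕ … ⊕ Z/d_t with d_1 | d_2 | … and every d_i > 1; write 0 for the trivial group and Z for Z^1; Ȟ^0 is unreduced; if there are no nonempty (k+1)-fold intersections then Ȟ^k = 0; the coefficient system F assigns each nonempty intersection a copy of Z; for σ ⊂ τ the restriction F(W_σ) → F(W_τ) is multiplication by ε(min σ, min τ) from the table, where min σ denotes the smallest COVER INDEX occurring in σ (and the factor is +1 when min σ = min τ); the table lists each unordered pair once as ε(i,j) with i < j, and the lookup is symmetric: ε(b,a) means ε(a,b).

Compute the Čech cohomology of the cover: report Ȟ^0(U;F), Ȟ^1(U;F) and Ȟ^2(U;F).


nerve simplices:
  W12={v} W13={u} W14={q,s} W15={p} W23={r} W45={t}
C dims 5,6; δ0: rk 4, SNF 1^4
degree 0: 5−4−0 = 1 → Ȟ^0 ≅ Z
degree 1: 6−0−4 = 2 → Ȟ^1 ≅ Z^2
degree 2: 0−0−0 = 0 → Ȟ^2 ≅ 0

Ȟ^0 = Z, Ȟ^1 = Z^2 and Ȟ^2 = 0


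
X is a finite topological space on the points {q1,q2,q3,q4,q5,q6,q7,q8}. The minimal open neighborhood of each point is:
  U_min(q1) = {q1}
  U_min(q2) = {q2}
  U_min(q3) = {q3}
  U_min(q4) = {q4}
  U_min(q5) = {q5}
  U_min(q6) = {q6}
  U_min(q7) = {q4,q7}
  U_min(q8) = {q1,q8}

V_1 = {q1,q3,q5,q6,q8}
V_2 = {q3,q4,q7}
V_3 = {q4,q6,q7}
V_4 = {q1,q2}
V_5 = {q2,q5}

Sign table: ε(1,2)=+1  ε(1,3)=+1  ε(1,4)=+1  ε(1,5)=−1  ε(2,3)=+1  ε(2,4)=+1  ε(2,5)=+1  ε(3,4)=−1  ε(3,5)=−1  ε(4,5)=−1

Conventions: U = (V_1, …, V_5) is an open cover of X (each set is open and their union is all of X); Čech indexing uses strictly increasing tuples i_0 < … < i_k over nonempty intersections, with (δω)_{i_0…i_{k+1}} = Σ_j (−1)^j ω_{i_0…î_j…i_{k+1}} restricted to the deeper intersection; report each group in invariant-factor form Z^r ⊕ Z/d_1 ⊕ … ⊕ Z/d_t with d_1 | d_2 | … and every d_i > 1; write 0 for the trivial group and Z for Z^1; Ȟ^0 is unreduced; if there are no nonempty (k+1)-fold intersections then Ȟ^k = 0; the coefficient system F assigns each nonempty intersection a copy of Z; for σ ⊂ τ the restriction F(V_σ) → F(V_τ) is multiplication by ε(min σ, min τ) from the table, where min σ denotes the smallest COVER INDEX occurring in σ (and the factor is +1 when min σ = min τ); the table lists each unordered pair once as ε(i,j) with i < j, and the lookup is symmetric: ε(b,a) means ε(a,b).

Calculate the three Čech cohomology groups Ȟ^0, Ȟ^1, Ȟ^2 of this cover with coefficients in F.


Ȟ^0 = Z,  Ȟ^1 = Z^2,  Ȟ^2 = 0

intersection data:
  V12={q3} V13={q6} V14={q1} V15={q5} V23={q4,q7} V45={q2}
C dims 5,6; δ0: rk 4, SNF 1^4
Ȟ^0 = (5 − 4) − 0 = 1, so Ȟ^0 ≅ Z
Ȟ^1 = (6 − 0) − 4 = 2, so Ȟ^1 ≅ Z^2
Ȟ^2 = (0 − 0) − 0 = 0, so Ȟ^2 ≅ 0


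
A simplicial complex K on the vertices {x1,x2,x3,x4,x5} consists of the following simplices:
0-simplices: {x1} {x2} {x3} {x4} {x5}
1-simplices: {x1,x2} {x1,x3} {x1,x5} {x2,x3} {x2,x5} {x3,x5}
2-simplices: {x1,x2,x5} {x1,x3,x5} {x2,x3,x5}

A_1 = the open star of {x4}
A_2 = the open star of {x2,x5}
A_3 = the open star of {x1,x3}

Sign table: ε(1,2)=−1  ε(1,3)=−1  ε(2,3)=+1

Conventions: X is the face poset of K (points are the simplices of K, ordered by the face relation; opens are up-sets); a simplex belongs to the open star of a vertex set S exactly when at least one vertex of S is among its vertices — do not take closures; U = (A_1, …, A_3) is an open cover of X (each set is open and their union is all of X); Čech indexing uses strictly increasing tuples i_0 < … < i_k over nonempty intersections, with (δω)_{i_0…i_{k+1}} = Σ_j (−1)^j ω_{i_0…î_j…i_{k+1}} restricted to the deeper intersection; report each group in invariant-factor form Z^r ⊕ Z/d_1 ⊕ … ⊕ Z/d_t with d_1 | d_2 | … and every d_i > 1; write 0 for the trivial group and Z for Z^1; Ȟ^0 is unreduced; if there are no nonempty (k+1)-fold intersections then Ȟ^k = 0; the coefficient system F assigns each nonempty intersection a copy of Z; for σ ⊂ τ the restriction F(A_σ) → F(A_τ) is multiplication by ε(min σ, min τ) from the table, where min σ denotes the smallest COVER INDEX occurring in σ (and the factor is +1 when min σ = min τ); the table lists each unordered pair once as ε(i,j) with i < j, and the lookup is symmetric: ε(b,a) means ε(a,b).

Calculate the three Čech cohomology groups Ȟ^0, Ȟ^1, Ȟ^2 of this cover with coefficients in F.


Ȟ^0 ≅ Z^2, Ȟ^1 ≅ 0 and Ȟ^2 ≅ 0

intersection data:
  A1={{x4}} A2={{x2},{x5},{x1,x2},{x1,x5},{x2,x3},{x2,x5},{x3,x5},{x1,x2,x5},{x1,x3,x5},{x2,x3,x5}} A3={{x1},{x3},{x1,x2},{x1,x3},{x1,x5},{x2,x3},{x3,x5},{x1,x2,x5},{x1,x3,x5},{x2,x3,x5}}
  A23={{x1,x2},{x1,x5},{x2,x3},{x3,x5},{x1,x2,x5},{x1,x3,x5},{x2,x3,x5}}
C dims 3,1; δ0: rk 1, SNF 1^1
Ȟ^0 = (3 − 1) − 0 = 2, so Ȟ^0 ≅ Z^2
Ȟ^1 = (1 − 0) − 1 = 0, so Ȟ^1 ≅ 0
Ȟ^2 = (0 − 0) − 0 = 0, so Ȟ^2 ≅ 0


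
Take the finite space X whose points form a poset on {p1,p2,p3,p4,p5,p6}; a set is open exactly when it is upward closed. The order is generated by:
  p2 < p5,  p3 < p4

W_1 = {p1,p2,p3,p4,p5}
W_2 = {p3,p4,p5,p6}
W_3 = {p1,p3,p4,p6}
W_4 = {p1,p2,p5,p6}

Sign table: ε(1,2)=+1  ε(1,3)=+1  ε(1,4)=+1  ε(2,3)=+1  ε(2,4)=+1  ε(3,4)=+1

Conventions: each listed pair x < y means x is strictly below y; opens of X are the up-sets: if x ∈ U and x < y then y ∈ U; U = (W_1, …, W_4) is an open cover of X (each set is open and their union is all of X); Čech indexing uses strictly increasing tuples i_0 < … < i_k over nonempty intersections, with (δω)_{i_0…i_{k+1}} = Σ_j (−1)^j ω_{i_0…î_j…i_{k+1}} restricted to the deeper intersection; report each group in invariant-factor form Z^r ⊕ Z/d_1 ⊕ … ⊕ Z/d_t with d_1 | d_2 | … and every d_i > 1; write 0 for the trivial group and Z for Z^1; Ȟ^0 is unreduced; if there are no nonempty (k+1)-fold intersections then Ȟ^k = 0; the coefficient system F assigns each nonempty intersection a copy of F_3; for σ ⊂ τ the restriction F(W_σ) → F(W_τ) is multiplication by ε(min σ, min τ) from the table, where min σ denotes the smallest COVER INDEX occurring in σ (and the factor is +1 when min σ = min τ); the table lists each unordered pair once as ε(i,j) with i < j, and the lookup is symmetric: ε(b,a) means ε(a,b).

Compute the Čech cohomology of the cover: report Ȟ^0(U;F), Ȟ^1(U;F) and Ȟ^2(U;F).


nonempty intersections:
  W12={p3,p4,p5} W13={p1,p3,p4} W14={p1,p2,p5} W23={p3,p4,p6} W24={p5,p6} W34={p1,p6}
  W123={p3,p4} W124={p5} W134={p1} W234={p6}
C dims 4,6,4; δ0: rk_F3 3; δ1: rk_F3 3
Ȟ^0: (4−3)−0=1 ⇒ Z/3
Ȟ^1: (6−3)−3=0 ⇒ 0
Ȟ^2: (4−0)−3=1 ⇒ Z/3

Ȟ^0 ≅ Z/3, Ȟ^1 ≅ 0 and Ȟ^2 ≅ Z/3


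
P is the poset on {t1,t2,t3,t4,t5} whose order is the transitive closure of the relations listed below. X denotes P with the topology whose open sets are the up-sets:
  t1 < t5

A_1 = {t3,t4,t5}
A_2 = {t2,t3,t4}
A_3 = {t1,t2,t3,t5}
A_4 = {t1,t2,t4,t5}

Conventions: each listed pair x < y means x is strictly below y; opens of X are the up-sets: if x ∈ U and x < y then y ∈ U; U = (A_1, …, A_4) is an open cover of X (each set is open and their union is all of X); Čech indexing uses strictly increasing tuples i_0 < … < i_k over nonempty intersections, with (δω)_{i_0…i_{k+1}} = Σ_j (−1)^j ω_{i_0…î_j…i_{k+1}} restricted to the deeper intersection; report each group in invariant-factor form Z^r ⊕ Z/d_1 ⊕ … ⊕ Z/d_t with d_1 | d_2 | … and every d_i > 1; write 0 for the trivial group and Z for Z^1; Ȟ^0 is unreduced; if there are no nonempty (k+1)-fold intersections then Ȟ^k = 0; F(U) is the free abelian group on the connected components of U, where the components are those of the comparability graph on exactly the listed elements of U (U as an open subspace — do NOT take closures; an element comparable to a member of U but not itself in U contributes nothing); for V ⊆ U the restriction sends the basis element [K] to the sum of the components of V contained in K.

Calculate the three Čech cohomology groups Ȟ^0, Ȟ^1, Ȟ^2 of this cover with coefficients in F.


Ȟ^0(U;F) ≅ Z^4,  Ȟ^1(U;F) ≅ 0,  Ȟ^2(U;F) ≅ 0

nonempty overlaps:
  A12={t3,t4} A13={t3,t5} A14={t4,t5} A23={t2,t3} A24={t2,t4} A34={t1,t2,t5}
  A123={t3} A124={t4} A134={t5} A234={t2}
components per intersection:
  A1: {t3} {t4} {t5}
  A2: {t2} {t3} {t4}
  A3: {t1,t5} {t2} {t3}
  A4: {t1,t5} {t2} {t4}
  A12: {t3} {t4}
  A13: {t3} {t5}
  A14: {t4} {t5}
  A23: {t2} {t3}
  A24: {t2} {t4}
  A34: {t1,t5} {t2}
  A123: {t3}
  A124: {t4}
  A134: {t5}
  A234: {t2}
C dims 12,12,4; δ0: rk 8, SNF 1^8; δ1: rk 4, SNF 1^4
degree 0: 12−8−0 = 4 → Ȟ^0 ≅ Z^4
degree 1: 12−4−8 = 0 → Ȟ^1 ≅ 0
degree 2: 4−0−4 = 0 → Ȟ^2 ≅ 0


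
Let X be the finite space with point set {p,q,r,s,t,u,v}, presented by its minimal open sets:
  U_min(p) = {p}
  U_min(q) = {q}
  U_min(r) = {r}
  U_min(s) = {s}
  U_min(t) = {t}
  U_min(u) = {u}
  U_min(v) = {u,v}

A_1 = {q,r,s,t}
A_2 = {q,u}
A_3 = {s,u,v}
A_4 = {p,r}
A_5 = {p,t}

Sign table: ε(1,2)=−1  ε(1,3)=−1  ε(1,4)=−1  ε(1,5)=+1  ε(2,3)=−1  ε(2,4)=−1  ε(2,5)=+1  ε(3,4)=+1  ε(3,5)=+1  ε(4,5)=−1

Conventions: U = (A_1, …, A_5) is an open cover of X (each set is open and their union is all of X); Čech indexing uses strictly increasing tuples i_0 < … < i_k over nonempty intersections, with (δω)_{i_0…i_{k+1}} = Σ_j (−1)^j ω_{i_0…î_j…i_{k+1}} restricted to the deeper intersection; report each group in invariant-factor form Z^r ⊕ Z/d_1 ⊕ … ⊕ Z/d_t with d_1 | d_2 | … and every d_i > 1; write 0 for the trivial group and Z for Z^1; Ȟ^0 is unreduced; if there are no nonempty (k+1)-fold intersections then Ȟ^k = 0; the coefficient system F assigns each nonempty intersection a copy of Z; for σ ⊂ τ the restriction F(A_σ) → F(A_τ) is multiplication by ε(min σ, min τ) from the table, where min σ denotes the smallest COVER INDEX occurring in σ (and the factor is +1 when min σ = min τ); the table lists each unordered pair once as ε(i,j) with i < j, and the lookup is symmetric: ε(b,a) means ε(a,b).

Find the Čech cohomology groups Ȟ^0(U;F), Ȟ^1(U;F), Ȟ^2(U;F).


Ȟ^0 ≅ 0; Ȟ^1 ≅ Z ⊕ Z/2; Ȟ^2 ≅ 0

cover nerve:
  A12={q} A13={s} A14={r} A15={t} A23={u} A45={p}
C dims 5,6; δ0: rk 5, SNF 1^4·2
Ȟ^0: (5−5)−0=0 ⇒ 0
Ȟ^1: (6−0)−5=1 plus torsion [2] ⇒ Z ⊕ Z/2
Ȟ^2: (0−0)−0=0 ⇒ 0


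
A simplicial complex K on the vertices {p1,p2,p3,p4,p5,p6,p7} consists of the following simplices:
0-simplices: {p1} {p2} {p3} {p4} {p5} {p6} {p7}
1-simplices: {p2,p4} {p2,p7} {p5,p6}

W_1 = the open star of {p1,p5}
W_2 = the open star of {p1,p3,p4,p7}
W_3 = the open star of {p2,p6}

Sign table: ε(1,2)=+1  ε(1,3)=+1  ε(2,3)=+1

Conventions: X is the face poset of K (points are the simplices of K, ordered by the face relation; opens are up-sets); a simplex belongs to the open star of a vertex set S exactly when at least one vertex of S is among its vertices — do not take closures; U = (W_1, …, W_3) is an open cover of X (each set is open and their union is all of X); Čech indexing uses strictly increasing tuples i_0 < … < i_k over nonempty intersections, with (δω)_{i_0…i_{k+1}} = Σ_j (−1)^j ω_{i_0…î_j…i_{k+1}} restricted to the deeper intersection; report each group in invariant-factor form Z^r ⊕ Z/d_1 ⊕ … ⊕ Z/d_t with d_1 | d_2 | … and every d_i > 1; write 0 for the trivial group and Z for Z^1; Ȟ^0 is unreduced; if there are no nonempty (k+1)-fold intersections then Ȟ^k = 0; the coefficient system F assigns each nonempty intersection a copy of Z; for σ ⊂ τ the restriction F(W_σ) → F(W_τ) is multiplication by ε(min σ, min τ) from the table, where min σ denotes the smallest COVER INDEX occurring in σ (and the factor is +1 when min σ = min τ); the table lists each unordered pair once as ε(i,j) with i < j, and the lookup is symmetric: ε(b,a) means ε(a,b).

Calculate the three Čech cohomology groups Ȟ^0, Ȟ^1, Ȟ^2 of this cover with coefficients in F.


Ȟ^0 ≅ Z,  Ȟ^1 ≅ Z,  Ȟ^2 ≅ 0

nerve simplices:
  W1={{p1},{p5},{p5,p6}} W2={{p1},{p3},{p4},{p7},{p2,p4},{p2,p7}} W3={{p2},{p6},{p2,p4},{p2,p7},{p5,p6}}
  W12={{p1}} W13={{p5,p6}} W23={{p2,p4},{p2,p7}}
C dims 3,3; δ0: rk 2, SNF 1^2
degree 0: 3−2−0 = 1 → Ȟ^0 ≅ Z
degree 1: 3−0−2 = 1 → Ȟ^1 ≅ Z
degree 2: 0−0−0 = 0 → Ȟ^2 ≅ 0


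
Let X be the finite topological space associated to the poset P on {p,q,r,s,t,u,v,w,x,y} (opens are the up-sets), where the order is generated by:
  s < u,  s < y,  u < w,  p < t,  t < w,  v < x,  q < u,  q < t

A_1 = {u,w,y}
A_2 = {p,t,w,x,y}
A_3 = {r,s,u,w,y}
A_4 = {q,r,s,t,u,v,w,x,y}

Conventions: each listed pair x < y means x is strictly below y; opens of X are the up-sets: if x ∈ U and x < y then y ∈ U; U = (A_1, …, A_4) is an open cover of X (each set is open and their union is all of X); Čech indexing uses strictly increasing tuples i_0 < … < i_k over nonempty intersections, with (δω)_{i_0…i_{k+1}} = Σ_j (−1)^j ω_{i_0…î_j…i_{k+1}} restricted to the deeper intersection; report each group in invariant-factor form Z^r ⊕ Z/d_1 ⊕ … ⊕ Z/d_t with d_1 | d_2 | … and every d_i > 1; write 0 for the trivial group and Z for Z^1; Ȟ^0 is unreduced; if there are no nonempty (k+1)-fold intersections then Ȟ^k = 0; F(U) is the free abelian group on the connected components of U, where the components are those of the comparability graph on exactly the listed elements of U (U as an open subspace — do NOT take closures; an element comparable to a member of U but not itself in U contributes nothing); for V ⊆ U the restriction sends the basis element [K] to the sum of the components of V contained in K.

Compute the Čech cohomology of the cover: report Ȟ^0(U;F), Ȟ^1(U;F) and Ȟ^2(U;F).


nonempty overlaps:
  A12={w,y} A13={u,w,y} A14={u,w,y} A23={w,y} A24={t,w,x,y} A34={r,s,u,w,y}
  A123={w,y} A124={w,y} A134={u,w,y} A234={w,y}
  A1234={w,y}
components per intersection:
  A1: {u,w} {y}
  A2: {p,t,w} {x} {y}
  A3: {r} {s,u,w,y}
  A4: {q,s,t,u,w,y} {r} {v,x}
  A12: {w} {y}
  A13: {u,w} {y}
  A14: {u,w} {y}
  A23: {w} {y}
  A24: {t,w} {x} {y}
  A34: {r} {s,u,w,y}
  A123: {w} {y}
  A124: {w} {y}
  A134: {u,w} {y}
  A234: {w} {y}
  A1234: {w} {y}
C dims 10,13,8,2; δ0: rk 7, SNF 1^7; δ1: rk 6, SNF 1^6; δ2: rk 2, SNF 1^2
degree 0: 10−7−0 = 3 → Ȟ^0 ≅ Z^3
degree 1: 13−6−7 = 0 → Ȟ^1 ≅ 0
degree 2: 8−2−6 = 0 → Ȟ^2 ≅ 0

Ȟ^0 ≅ Z^3, Ȟ^1 ≅ 0 and Ȟ^2 ≅ 0


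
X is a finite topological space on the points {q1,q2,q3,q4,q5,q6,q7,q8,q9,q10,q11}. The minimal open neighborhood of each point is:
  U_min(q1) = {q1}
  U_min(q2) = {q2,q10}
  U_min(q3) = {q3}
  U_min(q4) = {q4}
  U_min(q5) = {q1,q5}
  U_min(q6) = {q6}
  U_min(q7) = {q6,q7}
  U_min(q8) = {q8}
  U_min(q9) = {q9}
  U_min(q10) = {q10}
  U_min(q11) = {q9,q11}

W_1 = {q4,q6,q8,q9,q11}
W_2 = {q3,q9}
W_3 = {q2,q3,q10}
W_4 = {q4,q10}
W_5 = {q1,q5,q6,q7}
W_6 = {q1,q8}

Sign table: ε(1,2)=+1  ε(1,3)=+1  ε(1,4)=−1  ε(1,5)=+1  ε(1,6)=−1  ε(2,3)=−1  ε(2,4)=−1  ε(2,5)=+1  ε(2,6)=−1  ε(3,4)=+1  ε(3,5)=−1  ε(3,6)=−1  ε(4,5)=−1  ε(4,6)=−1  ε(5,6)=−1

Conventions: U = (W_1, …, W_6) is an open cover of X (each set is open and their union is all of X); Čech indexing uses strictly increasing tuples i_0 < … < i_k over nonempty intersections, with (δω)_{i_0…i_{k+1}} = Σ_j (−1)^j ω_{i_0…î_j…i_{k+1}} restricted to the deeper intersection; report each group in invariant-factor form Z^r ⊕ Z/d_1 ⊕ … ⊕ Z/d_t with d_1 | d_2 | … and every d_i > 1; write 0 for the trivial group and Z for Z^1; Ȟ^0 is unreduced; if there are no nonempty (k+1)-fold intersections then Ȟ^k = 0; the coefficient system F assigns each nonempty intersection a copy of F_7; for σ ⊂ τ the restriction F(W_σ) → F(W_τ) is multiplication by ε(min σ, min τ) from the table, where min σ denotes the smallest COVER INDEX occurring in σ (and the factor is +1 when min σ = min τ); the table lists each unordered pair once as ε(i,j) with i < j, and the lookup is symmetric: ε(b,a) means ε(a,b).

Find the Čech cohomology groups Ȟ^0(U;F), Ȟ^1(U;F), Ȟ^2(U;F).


Ȟ^0(U;F) ≅ Z/7,  Ȟ^1(U;F) ≅ Z/7 ⊕ Z/7,  Ȟ^2(U;F) ≅ 0

nerve simplices:
  W12={q9} W14={q4} W15={q6} W16={q8} W23={q3} W34={q10} W56={q1}
C dims 6,7; δ0: rk_F7 5
degree 0: 6−5−0 = 1 → Ȟ^0 ≅ Z/7
degree 1: 7−0−5 = 2 → Ȟ^1 ≅ Z/7 ⊕ Z/7
degree 2: 0−0−0 = 0 → Ȟ^2 ≅ 0
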